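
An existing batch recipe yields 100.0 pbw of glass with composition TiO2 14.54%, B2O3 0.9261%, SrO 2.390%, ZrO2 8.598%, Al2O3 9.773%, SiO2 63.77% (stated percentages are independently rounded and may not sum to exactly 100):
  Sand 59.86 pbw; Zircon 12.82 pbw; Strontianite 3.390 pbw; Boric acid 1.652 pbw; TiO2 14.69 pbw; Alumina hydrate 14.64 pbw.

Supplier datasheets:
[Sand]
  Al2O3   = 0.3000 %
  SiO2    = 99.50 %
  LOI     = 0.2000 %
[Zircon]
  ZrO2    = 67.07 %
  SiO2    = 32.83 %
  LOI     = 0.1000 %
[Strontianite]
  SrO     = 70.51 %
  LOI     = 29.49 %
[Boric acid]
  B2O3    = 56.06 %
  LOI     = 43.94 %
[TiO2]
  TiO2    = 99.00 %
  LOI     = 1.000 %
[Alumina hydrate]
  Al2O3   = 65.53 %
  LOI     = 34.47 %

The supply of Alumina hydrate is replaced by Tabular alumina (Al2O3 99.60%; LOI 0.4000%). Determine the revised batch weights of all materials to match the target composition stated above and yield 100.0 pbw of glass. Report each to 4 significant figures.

Working values are printed, with 4-significant-digit rounding, on the page. Each numeric step keeps exact precision from first step to last — each reported result is rounded a single time; derived quantities (the totals, the six compositions, net glass mass, yield, ignition loss) are computed from the weighed amounts per 100.0 pbw of glass in exact precision, precisely as stated by problem or answer.
The oxide mass targets at 100.0 pbw glass:
  TiO2: 14.54% × 100.0 = 14.54 pbw
  B2O3: 0.9261% × 100.0 = 0.9261 pbw
  SrO: 2.390% × 100.0 = 2.390 pbw
  ZrO2: 8.598% × 100.0 = 8.598 pbw
  Al2O3: 9.773% × 100.0 = 9.773 pbw
  SiO2: 63.77% × 100.0 = 63.77 pbw
Oxide-by-oxide audit working from each reported weight, per the basis as stated (each sum matches its target mass within answer rounding):
  TiO2: 14.69·0.9900 = 14.54 pbw (target 14.54 pbw)
  B2O3: 1.652·0.5606 = 0.9261 pbw (target 0.9261 pbw)
  SrO: 3.390·0.7051 = 2.390 pbw (target 2.390 pbw)
  ZrO2: 12.82·0.6707 = 8.598 pbw (target 8.598 pbw)
  Al2O3: 59.86·0.003000 + 9.632·0.9960 = 9.773 pbw (target 9.773 pbw)
  SiO2: 59.86·0.9950 + 12.82·0.3283 = 63.77 pbw (target 63.77 pbw)
Glass-mass sanity pass: net batch after ignition = 100.0 pbw (targets for the oxides total 100.0 pbw; stated basis 100.0 pbw — a pure rounding effect).
Batch grand total — Σ batch = 102.0 pbw; the LOI term Σ batch·LOI equals 2.044 pbw; yield: glass divided by total = 98.00%.

Revised batch per 100.0 pbw glass:
  Sand: 59.86 pbw
  Zircon: 12.82 pbw
  Strontianite: 3.390 pbw
  Boric acid: 1.652 pbw
  TiO2: 14.69 pbw
  Tabular alumina: 9.632 pbw
Total batch = 102.0 pbw; LOI loss = 2.044 pbw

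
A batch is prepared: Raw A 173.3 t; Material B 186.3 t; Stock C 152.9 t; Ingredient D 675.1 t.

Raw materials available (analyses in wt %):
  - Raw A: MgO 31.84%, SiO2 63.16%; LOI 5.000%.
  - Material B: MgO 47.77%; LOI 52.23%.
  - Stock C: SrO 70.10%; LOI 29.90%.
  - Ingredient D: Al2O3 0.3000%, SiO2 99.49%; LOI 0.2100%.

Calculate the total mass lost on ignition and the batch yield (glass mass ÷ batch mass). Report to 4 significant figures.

LOI loss = 153.1 t; glass = 1034 t; yield = 87.11%

Every computation carries full float precision at each step — in-progress results are shown, rounded to four significant digits, when written out — exactly one rounding lands on each reported value; derived quantities, including the totals, the yield, net glass mass, ignition loss, four oxide percentages, are computed from the weighed amounts at 1034 t of glass in full precision as given in the problem or the answer.
Ignition loss by material:
  Raw A: 173.3 × 0.05000 = 8.665 t
  Material B: 186.3 × 0.5223 = 97.30 t
  Stock C: 152.9 × 0.2990 = 45.72 t
  Ingredient D: 675.1 × 0.002100 = 1.418 t
Total LOI = 153.1 t
Glass = batch − LOI = 1188 − 153.1 = 1034 t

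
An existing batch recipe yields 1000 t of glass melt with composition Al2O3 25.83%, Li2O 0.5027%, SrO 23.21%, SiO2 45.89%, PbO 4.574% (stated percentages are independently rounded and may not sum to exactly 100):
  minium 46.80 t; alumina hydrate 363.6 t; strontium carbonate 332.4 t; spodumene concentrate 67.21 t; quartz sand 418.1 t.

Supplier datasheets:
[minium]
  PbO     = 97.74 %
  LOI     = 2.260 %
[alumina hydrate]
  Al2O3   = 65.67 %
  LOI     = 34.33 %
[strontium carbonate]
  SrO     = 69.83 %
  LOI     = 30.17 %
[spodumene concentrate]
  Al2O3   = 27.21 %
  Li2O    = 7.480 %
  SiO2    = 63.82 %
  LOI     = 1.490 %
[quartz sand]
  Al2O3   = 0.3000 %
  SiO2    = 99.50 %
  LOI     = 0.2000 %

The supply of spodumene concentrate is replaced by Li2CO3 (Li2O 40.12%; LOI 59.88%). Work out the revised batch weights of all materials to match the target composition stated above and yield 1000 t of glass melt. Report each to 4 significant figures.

Mid-chain values appear (rounded to 4 significant digits) alongside each step. Every computation keeps full float precision end to end. Each reported figure takes just one rounding; derived quantities are rebuilt starting from the weights at 1000 t of glass in exact precision (yield, net glass mass, totals, the five compositions, ignition loss) as given in either problem or answer.
Oxide mass targets, per 1000 t glass melt:
  Al2O3: 25.83% × 1000 = 258.3 t
  Li2O: 0.5027% × 1000 = 5.027 t
  SrO: 23.21% × 1000 = 232.1 t
  SiO2: 45.89% × 1000 = 458.9 t
  PbO: 4.574% × 1000 = 45.74 t
Per-oxide balance check applying the batch weights above, for the quoted basis mass (oxide sums agree with the targets within answer rounding):
  Al2O3: 391.2·0.6567 + 461.2·0.003000 = 258.3 t (target 258.3 t)
  Li2O: 12.53·0.4012 = 5.027 t (target 5.027 t)
  SrO: 332.4·0.6983 = 232.1 t (target 232.1 t)
  SiO2: 461.2·0.9950 = 458.9 t (target 458.9 t)
  PbO: 46.80·0.9774 = 45.74 t (target 45.74 t)
Glass-mass bookkeeping: batch Σ − ignition loss = 1000 t (per-oxide target masses sum to 1000 t; the stated basis being 1000 t — a pure rounding effect).
Whole-batch sum: Σ batch = 1244 t; Σ batch·LOI gives LOI loss = 244.1 t; yield = glass ÷ total batch = 80.38%.

Revised batch per 1000 t glass melt:
  minium: 46.80 t
  alumina hydrate: 391.2 t
  strontium carbonate: 332.4 t
  Li2CO3: 12.53 t
  quartz sand: 461.2 t
Total batch = 1244 t; LOI loss = 244.1 t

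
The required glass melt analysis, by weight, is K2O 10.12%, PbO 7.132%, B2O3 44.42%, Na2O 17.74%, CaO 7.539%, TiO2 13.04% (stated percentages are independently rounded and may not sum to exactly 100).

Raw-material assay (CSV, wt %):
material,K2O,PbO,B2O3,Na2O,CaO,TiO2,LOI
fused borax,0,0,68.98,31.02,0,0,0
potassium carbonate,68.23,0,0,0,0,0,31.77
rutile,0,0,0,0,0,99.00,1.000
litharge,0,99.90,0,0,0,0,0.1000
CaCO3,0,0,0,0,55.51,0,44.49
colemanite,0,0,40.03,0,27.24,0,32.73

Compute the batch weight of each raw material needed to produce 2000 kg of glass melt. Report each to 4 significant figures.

Batch per 2000 kg glass melt:
  fused borax: 1144 kg
  potassium carbonate: 296.6 kg
  rutile: 263.4 kg
  litharge: 142.8 kg
  CaCO3: 149.7 kg
  colemanite: 248.4 kg
Total batch = 2245 kg; LOI loss = 244.9 kg; yield = 89.09%

Full float precision is held through every step — intermediates are printed (rounded to four significant digits) between the steps; every reported result takes a single rounding — the derived quantities are re-derived in full float precision (ignition loss, yield, glass mass, the six compositions, the totals) using the weight values at 2000 kg of glass, as given in question or answer.
Per-oxide target masses for 2000 kg glass melt:
  K2O: 10.12% × 2000 = 202.4 kg
  PbO: 7.132% × 2000 = 142.6 kg
  B2O3: 44.42% × 2000 = 888.4 kg
  Na2O: 17.74% × 2000 = 354.8 kg
  CaO: 7.539% × 2000 = 150.8 kg
  TiO2: 13.04% × 2000 = 260.8 kg
Checking each oxide sum from the weights as reported, for the quoted basis mass (summed amounts equal target values given rounding of the digits):
  K2O: 296.6·0.6823 = 202.4 kg (target 202.4 kg)
  PbO: 142.8·0.9990 = 142.7 kg (target 142.6 kg)
  B2O3: 1144·0.6898 + 248.4·0.4003 = 888.6 kg (target 888.4 kg)
  Na2O: 1144·0.3102 = 354.9 kg (target 354.8 kg)
  CaO: 149.7·0.5551 + 248.4·0.2724 = 150.8 kg (target 150.8 kg)
  TiO2: 263.4·0.9900 = 260.8 kg (target 260.8 kg)
Auditing the glass mass value: batch Σ − ignition loss = 2000 kg (the targets, summed, come to 2000 kg; versus the stated basis of 2000 kg — rounding explains the deltas).
Batch grand total — Σ batch = 2245 kg; the LOI term Σ batch·LOI equals 244.9 kg; yield = glass ÷ total batch = 89.09%.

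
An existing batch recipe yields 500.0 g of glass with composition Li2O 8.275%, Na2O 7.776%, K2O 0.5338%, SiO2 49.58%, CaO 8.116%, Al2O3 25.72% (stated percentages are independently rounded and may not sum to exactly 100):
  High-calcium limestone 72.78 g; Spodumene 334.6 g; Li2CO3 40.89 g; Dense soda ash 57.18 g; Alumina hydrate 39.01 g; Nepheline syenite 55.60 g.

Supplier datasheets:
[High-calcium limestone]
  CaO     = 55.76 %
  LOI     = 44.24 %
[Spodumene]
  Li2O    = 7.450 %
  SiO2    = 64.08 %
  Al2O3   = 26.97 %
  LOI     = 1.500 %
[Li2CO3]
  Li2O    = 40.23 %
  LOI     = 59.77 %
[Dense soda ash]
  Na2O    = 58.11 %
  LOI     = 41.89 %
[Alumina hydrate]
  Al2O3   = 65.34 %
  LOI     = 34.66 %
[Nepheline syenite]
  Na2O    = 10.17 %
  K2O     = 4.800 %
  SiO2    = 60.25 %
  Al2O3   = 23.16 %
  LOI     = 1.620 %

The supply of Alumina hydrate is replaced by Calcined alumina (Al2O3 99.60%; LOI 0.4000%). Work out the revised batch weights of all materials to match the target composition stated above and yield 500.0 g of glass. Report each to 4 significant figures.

Intermediates are printed (rounded to 4 significant digits) between the steps — all internal work runs at full precision in every operation. Each reported figure is rounded once only. The derived quantities are rebuilt from the weighed amounts for 500.0 g of glass in exact precision (the totals, ignition loss, net glass mass, yield, the six compositions), exactly as shown in the problem or the answer.
Oxide mass targets, per 500.0 g glass:
  Li2O: 8.275% × 500.0 = 41.38 g
  Na2O: 7.776% × 500.0 = 38.88 g
  K2O: 0.5338% × 500.0 = 2.669 g
  SiO2: 49.58% × 500.0 = 247.9 g
  CaO: 8.116% × 500.0 = 40.58 g
  Al2O3: 25.72% × 500.0 = 128.6 g
Verifying the oxide balance given the weights on record, on the stated basis (delivered sums recover each target modulo rounding of the values):
  Li2O: 334.6·0.07450 + 40.89·0.4023 = 41.38 g (target 41.38 g)
  Na2O: 57.18·0.5811 + 55.60·0.1017 = 38.88 g (target 38.88 g)
  K2O: 55.60·0.04800 = 2.669 g (target 2.669 g)
  SiO2: 334.6·0.6408 + 55.60·0.6025 = 247.9 g (target 247.9 g)
  CaO: 72.78·0.5576 = 40.58 g (target 40.58 g)
  Al2O3: 334.6·0.2697 + 25.59·0.9960 + 55.60·0.2316 = 128.6 g (target 128.6 g)
Glass mass check: Σ batch − LOI loss = 500.0 g (the targets, summed, come to 500.0 g; the stated basis being 500.0 g — gaps are rounding artifacts).
Adding the batch up: Σ batch = 586.6 g; the LOI term Σ batch·LOI equals 86.61 g; yield: glass divided by total = 85.24%.

Revised batch per 500.0 g glass:
  High-calcium limestone: 72.78 g
  Spodumene: 334.6 g
  Li2CO3: 40.89 g
  Dense soda ash: 57.18 g
  Calcined alumina: 25.59 g
  Nepheline syenite: 55.60 g
Total batch = 586.6 g; LOI loss = 86.61 g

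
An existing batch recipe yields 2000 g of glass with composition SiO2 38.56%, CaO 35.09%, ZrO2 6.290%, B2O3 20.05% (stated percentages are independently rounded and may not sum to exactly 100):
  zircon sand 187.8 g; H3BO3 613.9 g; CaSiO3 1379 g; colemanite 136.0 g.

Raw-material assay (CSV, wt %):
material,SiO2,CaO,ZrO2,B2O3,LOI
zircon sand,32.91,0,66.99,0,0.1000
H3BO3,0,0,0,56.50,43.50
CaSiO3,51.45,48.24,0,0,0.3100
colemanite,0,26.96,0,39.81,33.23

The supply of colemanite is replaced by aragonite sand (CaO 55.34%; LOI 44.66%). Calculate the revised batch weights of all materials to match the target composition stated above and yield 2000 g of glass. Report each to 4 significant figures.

Revised batch per 2000 g glass:
  zircon sand: 187.8 g
  H3BO3: 709.7 g
  CaSiO3: 1379 g
  aragonite sand: 66.25 g
Total batch = 2343 g; LOI loss = 342.8 g

Working values are printed (rounded to 4 significant digits) in the printout; full float precision is kept through the solve; every reported value sees exactly one rounding. Derived quantities (LOI, the totals, glass mass, four oxide percentages, the yield) are computed in full precision using the weight values at 2000 g of glass as written in the problem or answer text.
Target masses of each oxide per 2000 g glass:
  SiO2: 38.56% × 2000 = 771.2 g
  CaO: 35.09% × 2000 = 701.8 g
  ZrO2: 6.290% × 2000 = 125.8 g
  B2O3: 20.05% × 2000 = 401.0 g
Sums-versus-targets review with the batch weights as given, versus the basis set out (sums match the target masses once rounding is allowed for):
  SiO2: 187.8·0.3291 + 1379·0.5145 = 771.3 g (target 771.2 g)
  CaO: 1379·0.4824 + 66.25·0.5534 = 701.9 g (target 701.8 g)
  ZrO2: 187.8·0.6699 = 125.8 g (target 125.8 g)
  B2O3: 709.7·0.5650 = 401.0 g (target 401.0 g)
Glass mass check: whole batch net of LOI = 2000 g (per-oxide target masses sum to 2000 g; against the stated basis, 2000 g — gaps are rounding artifacts).
Summing the batch: Σ batch = 2343 g; Σ batch·LOI gives LOI loss = 342.8 g; yield, glass over the total, = 85.37%.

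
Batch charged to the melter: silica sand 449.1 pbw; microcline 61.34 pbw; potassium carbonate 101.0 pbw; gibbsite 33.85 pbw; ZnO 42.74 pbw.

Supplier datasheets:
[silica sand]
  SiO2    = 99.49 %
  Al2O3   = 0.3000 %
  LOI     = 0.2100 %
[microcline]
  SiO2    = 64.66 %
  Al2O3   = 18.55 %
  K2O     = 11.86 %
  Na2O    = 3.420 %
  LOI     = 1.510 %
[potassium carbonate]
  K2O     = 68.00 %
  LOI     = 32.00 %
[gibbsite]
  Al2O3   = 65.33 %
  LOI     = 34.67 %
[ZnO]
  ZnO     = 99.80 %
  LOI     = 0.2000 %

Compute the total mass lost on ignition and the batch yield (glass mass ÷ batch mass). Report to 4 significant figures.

In-progress results are printed, rounded to four significant figures, alongside each step. Every computation holds full float precision throughout — exactly one rounding goes into every reported result. Derived quantities, which include yield, ignition loss, net glass mass, the totals, the five compositions, are rebuilt in full precision, as given in problem or answer, using the weight values on 642.0 pbw of glass.
Each material's LOI contribution:
  silica sand: 449.1 × 0.002100 = 0.9431 pbw
  microcline: 61.34 × 0.01510 = 0.9262 pbw
  potassium carbonate: 101.0 × 0.3200 = 32.32 pbw
  gibbsite: 33.85 × 0.3467 = 11.74 pbw
  ZnO: 42.74 × 0.002000 = 0.08548 pbw
Total LOI = 46.01 pbw
Glass = batch − LOI = 688.0 − 46.01 = 642.0 pbw

LOI loss = 46.01 pbw; glass = 642.0 pbw; yield = 93.31%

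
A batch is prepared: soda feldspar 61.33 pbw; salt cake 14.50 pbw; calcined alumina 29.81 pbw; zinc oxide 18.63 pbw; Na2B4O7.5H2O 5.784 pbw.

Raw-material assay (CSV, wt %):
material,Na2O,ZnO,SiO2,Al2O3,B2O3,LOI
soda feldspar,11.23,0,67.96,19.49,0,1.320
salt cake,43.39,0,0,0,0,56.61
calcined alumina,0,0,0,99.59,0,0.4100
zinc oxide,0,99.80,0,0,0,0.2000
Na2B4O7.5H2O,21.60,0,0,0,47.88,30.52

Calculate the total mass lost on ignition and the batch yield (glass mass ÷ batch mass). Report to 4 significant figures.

LOI loss = 10.94 pbw; glass = 119.1 pbw; yield = 91.59%

Working values are displayed (rounded to four significant figures) on the page; all internal work runs at full precision through the solve — exactly one rounding lands on every reported value — derived quantities, including ignition loss, totals, yield, net glass mass, five oxide percentages, are carried starting from the weights on 119.1 pbw of glass in full float precision as quoted within problem or answer.
LOI of each material in turn:
  soda feldspar: 61.33 × 0.01320 = 0.8096 pbw
  salt cake: 14.50 × 0.5661 = 8.208 pbw
  calcined alumina: 29.81 × 0.004100 = 0.1222 pbw
  zinc oxide: 18.63 × 0.002000 = 0.03726 pbw
  Na2B4O7.5H2O: 5.784 × 0.3052 = 1.765 pbw
Total LOI = 10.94 pbw
Glass = batch − LOI = 130.1 − 10.94 = 119.1 pbw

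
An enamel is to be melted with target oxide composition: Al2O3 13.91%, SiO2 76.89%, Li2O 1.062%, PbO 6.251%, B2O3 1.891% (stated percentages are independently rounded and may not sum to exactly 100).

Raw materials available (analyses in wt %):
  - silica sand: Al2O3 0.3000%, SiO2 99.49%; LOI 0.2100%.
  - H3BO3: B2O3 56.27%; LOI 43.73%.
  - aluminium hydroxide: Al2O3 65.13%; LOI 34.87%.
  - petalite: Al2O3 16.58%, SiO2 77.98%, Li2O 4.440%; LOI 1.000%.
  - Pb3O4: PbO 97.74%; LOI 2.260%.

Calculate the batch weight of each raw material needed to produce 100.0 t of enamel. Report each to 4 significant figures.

Every computation carries full precision at every stage — in-progress results appear rounded off to 4 significant digits as written. Every reported result is rounded just once — all derived quantities are carried at full float precision (totals, yield, the five compositions, net glass mass, ignition loss) starting from the weights on 100.0 t of glass as given in question or answer.
The oxide mass targets at 100.0 t enamel:
  Al2O3: 13.91% × 100.0 = 13.91 t
  SiO2: 76.89% × 100.0 = 76.89 t
  Li2O: 1.062% × 100.0 = 1.062 t
  PbO: 6.251% × 100.0 = 6.251 t
  B2O3: 1.891% × 100.0 = 1.891 t
Per-oxide balance check with the batch weights as given, against the basis in use (target by target, the sums agree within answer rounding):
  Al2O3: 58.54·0.003000 + 15.00·0.6513 + 23.92·0.1658 = 13.91 t (target 13.91 t)
  SiO2: 58.54·0.9949 + 23.92·0.7798 = 76.89 t (target 76.89 t)
  Li2O: 23.92·0.04440 = 1.062 t (target 1.062 t)
  PbO: 6.396·0.9774 = 6.251 t (target 6.251 t)
  B2O3: 3.361·0.5627 = 1.891 t (target 1.891 t)
Glass-mass bookkeeping: batch Σ − ignition loss = 100.0 t (per-oxide target masses sum to 100.0 t; basis as stated: 100.0 t — deltas are rounding alone).
Total batch = Σ batch = 107.2 t; loss to ignition Σ batch·LOI = 7.207 t; glass ÷ batch gives a yield of 93.28%.

Batch per 100.0 t enamel:
  silica sand: 58.54 t
  H3BO3: 3.361 t
  aluminium hydroxide: 15.00 t
  petalite: 23.92 t
  Pb3O4: 6.396 t
Total batch = 107.2 t; LOI loss = 7.207 t; yield = 93.28%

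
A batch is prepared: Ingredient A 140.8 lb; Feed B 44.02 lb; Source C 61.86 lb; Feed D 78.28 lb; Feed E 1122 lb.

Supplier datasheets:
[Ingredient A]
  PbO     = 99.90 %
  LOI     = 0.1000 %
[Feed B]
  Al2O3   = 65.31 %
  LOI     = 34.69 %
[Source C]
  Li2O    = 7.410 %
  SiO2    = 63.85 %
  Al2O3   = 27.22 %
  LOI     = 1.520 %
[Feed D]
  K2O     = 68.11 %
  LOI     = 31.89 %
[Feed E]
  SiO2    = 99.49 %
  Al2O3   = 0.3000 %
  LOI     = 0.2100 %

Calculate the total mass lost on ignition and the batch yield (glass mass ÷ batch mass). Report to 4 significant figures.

Rounding to 4 significant digits governs each intermediate as printed — all arithmetic maintains full float precision end to end — a single rounding yields every reported value. Derived quantities are computed at exact precision (LOI, the totals, the yield, the five compositions, glass mass) starting from the weights on 1403 lb of glass, as written in problem or answer.
Per-material ignition loss:
  Ingredient A: 140.8 × 0.001000 = 0.1408 lb
  Feed B: 44.02 × 0.3469 = 15.27 lb
  Source C: 61.86 × 0.01520 = 0.9403 lb
  Feed D: 78.28 × 0.3189 = 24.96 lb
  Feed E: 1122 × 0.002100 = 2.356 lb
Total LOI = 43.67 lb
Glass = batch − LOI = 1447 − 43.67 = 1403 lb

LOI loss = 43.67 lb; glass = 1403 lb; yield = 96.98%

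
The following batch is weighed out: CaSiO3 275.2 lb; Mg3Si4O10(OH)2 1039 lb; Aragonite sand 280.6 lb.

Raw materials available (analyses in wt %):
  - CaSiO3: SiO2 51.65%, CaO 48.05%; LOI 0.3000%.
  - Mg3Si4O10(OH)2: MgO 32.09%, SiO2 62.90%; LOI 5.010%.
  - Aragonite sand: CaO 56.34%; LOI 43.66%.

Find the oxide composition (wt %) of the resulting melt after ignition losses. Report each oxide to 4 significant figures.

Glass mass = 1419 lb (batch 1595 − LOI 175.4).
Composition: MgO 23.49%, SiO2 56.06%, CaO 20.45%

Working values appear, rounded to 4 significant figures, on the page. All internal work holds exact precision all the way through; every reported value takes a single rounding; derived quantities, which include LOI, glass mass, three oxide percentages, the totals, the yield, are re-derived in exact precision, precisely as stated by the problem or the answer, from the weighed amounts per 1419 lb of glass.
Delivered oxide masses:
  MgO: 1039·0.3209 = 333.4 lb
  SiO2: 275.2·0.5165 + 1039·0.6290 = 795.7 lb
  CaO: 275.2·0.4805 + 280.6·0.5634 = 290.3 lb
LOI: 275.2·0.003000 + 1039·0.05010 + 280.6·0.4366 = 175.4 lb
Resulting glass, batch − LOI: 1595 − 175.4 = 1419 lb (equal to the oxide-mass sum)
wt %: oxide over glass, times 100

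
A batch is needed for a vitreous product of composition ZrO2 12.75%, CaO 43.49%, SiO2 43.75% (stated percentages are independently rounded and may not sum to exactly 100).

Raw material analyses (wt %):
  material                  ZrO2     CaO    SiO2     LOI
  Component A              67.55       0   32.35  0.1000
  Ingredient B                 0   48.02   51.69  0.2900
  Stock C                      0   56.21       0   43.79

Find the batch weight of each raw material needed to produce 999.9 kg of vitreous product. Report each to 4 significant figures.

In-progress results are displayed rounded to four significant figures within the worked lines — the whole derivation keeps exact precision in all steps — exactly one rounding goes into every reported result. Derived quantities are computed starting from the weights for 999.9 kg of glass at full precision (totals, net glass mass, LOI, three oxide percentages, yield) exactly as printed in the problem or answer text.
The oxide mass targets at 999.9 kg vitreous product:
  ZrO2: 12.75% × 999.9 = 127.5 kg
  CaO: 43.49% × 999.9 = 434.9 kg
  SiO2: 43.75% × 999.9 = 437.5 kg
Mass-balance tally per oxide using the reported weights, per the basis as stated (delivered sums recover each target inside rounding margins):
  ZrO2: 188.7·0.6755 = 127.5 kg (target 127.5 kg)
  CaO: 728.2·0.4802 + 151.5·0.5621 = 434.8 kg (target 434.9 kg)
  SiO2: 188.7·0.3235 + 728.2·0.5169 = 437.5 kg (target 437.5 kg)
Glass-mass closure: net batch after ignition = 999.8 kg (the Σ of target masses is 999.8 kg; stated basis 999.9 kg — differing by rounding only).
Whole-batch sum: Σ batch = 1068 kg; loss to ignition Σ batch·LOI = 68.64 kg; glass ÷ batch gives a yield of 93.58%.

Batch per 999.9 kg vitreous product:
  Component A: 188.7 kg
  Ingredient B: 728.2 kg
  Stock C: 151.5 kg
Total batch = 1068 kg; LOI loss = 68.64 kg; yield = 93.58%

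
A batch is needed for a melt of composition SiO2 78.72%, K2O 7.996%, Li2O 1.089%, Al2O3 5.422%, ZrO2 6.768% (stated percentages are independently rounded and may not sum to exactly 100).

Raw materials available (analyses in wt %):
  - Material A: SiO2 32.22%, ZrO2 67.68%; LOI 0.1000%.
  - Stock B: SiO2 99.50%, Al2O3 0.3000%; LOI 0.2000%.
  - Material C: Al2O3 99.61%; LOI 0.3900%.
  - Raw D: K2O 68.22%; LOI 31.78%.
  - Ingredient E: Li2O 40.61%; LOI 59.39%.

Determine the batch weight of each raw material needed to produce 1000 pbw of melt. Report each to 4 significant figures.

Batch per 1000 pbw melt:
  Material A: 100.0 pbw
  Stock B: 758.8 pbw
  Material C: 52.15 pbw
  Raw D: 117.2 pbw
  Ingredient E: 26.82 pbw
Total batch = 1055 pbw; LOI loss = 55.00 pbw; yield = 94.79%

The working math runs at full float precision at all times — intermediates appear with 4-significant-digit rounding when written out; exactly one rounding goes into every reported figure. The derived quantities, including glass mass, ignition loss, the five compositions, totals, yield, are recomputed starting from the weights for 1000 pbw of glass at full precision, as given in either problem or answer.
Target oxide masses per 1000 pbw melt:
  SiO2: 78.72% × 1000 = 787.2 pbw
  K2O: 7.996% × 1000 = 79.96 pbw
  Li2O: 1.089% × 1000 = 10.89 pbw
  Al2O3: 5.422% × 1000 = 54.22 pbw
  ZrO2: 6.768% × 1000 = 67.68 pbw
Oxide-by-oxide audit with the batch weights as given, per the basis as stated (delivered sums recover each target modulo rounding of the values):
  SiO2: 100.0·0.3222 + 758.8·0.9950 = 787.2 pbw (target 787.2 pbw)
  K2O: 117.2·0.6822 = 79.95 pbw (target 79.96 pbw)
  Li2O: 26.82·0.4061 = 10.89 pbw (target 10.89 pbw)
  Al2O3: 758.8·0.003000 + 52.15·0.9961 = 54.22 pbw (target 54.22 pbw)
  ZrO2: 100.0·0.6768 = 67.68 pbw (target 67.68 pbw)
Glass-mass bookkeeping: batch total minus LOI = 1000 pbw (the targets, summed, come to 1000 pbw; against the stated basis, 1000 pbw — deltas are rounding alone).
Total batch = Σ batch = 1055 pbw; ignition loss, Σ(batch × LOI) = 55.00 pbw; yield = glass ÷ total batch = 94.79%.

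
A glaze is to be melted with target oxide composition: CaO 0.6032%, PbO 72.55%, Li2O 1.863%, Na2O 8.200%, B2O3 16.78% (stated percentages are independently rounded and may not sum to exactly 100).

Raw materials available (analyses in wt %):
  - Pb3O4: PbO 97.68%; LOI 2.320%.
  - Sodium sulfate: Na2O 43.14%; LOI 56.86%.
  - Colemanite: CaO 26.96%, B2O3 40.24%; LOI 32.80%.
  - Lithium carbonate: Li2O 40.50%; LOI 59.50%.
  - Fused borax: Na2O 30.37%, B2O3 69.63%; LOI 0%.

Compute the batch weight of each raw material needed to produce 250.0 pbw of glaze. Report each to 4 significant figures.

Each numeric step runs at full precision from first step to last — the intermediate values appear, with 4-significant-digit rounding, between the steps; every reported result takes a single rounding; all derived quantities (the yield, ignition loss, glass mass, the totals, the five compositions) are carried from the batch weights per 250.0 pbw of glass in full precision, as they appear in question or answer.
The oxide mass targets at 250.0 pbw glaze:
  CaO: 0.6032% × 250.0 = 1.508 pbw
  PbO: 72.55% × 250.0 = 181.4 pbw
  Li2O: 1.863% × 250.0 = 4.658 pbw
  Na2O: 8.200% × 250.0 = 20.50 pbw
  B2O3: 16.78% × 250.0 = 41.95 pbw
Sums-versus-targets review given the weights on record, at the basis given (every target is met by its sum modulo rounding of the values):
  CaO: 5.593·0.2696 = 1.508 pbw (target 1.508 pbw)
  PbO: 185.7·0.9768 = 181.4 pbw (target 181.4 pbw)
  Li2O: 11.50·0.4050 = 4.658 pbw (target 4.658 pbw)
  Na2O: 7.382·0.4314 + 57.01·0.3037 = 20.50 pbw (target 20.50 pbw)
  B2O3: 5.593·0.4024 + 57.01·0.6963 = 41.95 pbw (target 41.95 pbw)
Glass-mass closure: whole batch net of LOI = 250.0 pbw (summing oxide targets gives 250.0 pbw; basis as stated: 250.0 pbw — deltas are rounding alone).
Adding the batch up: Σ batch = 267.2 pbw; Σ batch·LOI gives LOI loss = 17.18 pbw; as yield: glass ÷ batch → 93.57%.

Batch per 250.0 pbw glaze:
  Pb3O4: 185.7 pbw
  Sodium sulfate: 7.382 pbw
  Colemanite: 5.593 pbw
  Lithium carbonate: 11.50 pbw
  Fused borax: 57.01 pbw
Total batch = 267.2 pbw; LOI loss = 17.18 pbw; yield = 93.57%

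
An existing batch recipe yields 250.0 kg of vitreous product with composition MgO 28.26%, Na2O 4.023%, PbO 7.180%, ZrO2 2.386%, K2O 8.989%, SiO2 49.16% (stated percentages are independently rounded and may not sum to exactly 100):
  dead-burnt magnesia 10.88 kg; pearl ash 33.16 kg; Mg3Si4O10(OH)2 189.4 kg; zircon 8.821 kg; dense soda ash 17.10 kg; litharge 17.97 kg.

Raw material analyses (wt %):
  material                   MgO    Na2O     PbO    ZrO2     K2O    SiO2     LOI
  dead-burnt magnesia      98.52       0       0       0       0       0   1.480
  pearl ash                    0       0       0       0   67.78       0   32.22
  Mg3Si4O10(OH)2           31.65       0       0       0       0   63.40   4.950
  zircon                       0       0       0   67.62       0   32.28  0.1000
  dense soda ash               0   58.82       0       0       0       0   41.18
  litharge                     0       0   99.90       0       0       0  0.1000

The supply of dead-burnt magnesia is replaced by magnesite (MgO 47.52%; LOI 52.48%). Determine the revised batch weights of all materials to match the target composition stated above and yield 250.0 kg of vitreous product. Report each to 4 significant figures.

Revised batch per 250.0 kg vitreous product:
  magnesite: 22.56 kg
  pearl ash: 33.16 kg
  Mg3Si4O10(OH)2: 189.4 kg
  zircon: 8.821 kg
  dense soda ash: 17.10 kg
  litharge: 17.97 kg
Total batch = 289.0 kg; LOI loss = 38.97 kg

Mid-chain values appear rounded to four significant digits in the working. All internal work carries exact precision in every operation; every reported value sees exactly one rounding; derived quantities are re-derived starting from the weights for 250.0 kg of glass in full precision (glass mass, the six compositions, yield, ignition loss, the totals) as written in the question or the answer.
Target oxide masses per 250.0 kg vitreous product:
  MgO: 28.26% × 250.0 = 70.65 kg
  Na2O: 4.023% × 250.0 = 10.06 kg
  PbO: 7.180% × 250.0 = 17.95 kg
  ZrO2: 2.386% × 250.0 = 5.965 kg
  K2O: 8.989% × 250.0 = 22.47 kg
  SiO2: 49.16% × 250.0 = 122.9 kg
Balance tally, oxide-wise, per the reported batch figures, on the stated basis (delivered sums recover each target net of answer rounding effects):
  MgO: 22.56·0.4752 + 189.4·0.3165 = 70.67 kg (target 70.65 kg)
  Na2O: 17.10·0.5882 = 10.06 kg (target 10.06 kg)
  PbO: 17.97·0.9990 = 17.95 kg (target 17.95 kg)
  ZrO2: 8.821·0.6762 = 5.965 kg (target 5.965 kg)
  K2O: 33.16·0.6778 = 22.48 kg (target 22.47 kg)
  SiO2: 189.4·0.6340 + 8.821·0.3228 = 122.9 kg (target 122.9 kg)
Consistency of the glass mass: the batch minus its LOI: 250.0 kg (the Σ of target masses is 250.0 kg; against the stated basis, 250.0 kg — deltas are rounding alone).
Adding the batch up: Σ batch = 289.0 kg; loss to ignition Σ batch·LOI = 38.97 kg; as yield: glass ÷ batch → 86.52%.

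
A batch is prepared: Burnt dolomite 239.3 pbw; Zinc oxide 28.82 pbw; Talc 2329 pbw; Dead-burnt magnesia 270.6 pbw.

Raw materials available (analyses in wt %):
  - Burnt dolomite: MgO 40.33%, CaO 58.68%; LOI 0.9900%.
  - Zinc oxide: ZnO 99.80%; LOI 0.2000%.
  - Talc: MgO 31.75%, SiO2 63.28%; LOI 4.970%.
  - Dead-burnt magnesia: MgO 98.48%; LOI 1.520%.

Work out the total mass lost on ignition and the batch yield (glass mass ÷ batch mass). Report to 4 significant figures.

LOI loss = 122.3 pbw; glass = 2745 pbw; yield = 95.74%

Intermediates are printed, with 4-significant-figure rounding, in the printout. Every computation maintains full precision from first step to last. Each reported figure is rounded once only. Derived quantities (net glass mass, four oxide percentages, the totals, the yield, ignition loss) are computed in full float precision from the batch weights at 2745 pbw of glass, as given in either problem or answer.
Each material's LOI contribution:
  Burnt dolomite: 239.3 × 0.009900 = 2.369 pbw
  Zinc oxide: 28.82 × 0.002000 = 0.05764 pbw
  Talc: 2329 × 0.04970 = 115.8 pbw
  Dead-burnt magnesia: 270.6 × 0.01520 = 4.113 pbw
Total LOI = 122.3 pbw
Glass = batch − LOI = 2868 − 122.3 = 2745 pbw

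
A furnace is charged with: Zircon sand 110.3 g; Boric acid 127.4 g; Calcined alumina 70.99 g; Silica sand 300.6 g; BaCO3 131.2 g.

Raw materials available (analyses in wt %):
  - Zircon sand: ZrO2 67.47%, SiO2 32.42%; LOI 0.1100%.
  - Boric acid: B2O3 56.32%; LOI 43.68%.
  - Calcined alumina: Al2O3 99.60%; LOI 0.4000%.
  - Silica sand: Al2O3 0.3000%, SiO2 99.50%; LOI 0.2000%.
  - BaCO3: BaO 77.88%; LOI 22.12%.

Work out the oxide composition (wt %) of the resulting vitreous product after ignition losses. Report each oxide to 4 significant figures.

Glass mass = 654.8 g (batch 740.5 − LOI 85.68).
Composition: B2O3 10.96%, BaO 15.60%, ZrO2 11.36%, Al2O3 10.94%, SiO2 51.14%

Every computation carries full float precision in every operation. Values along the way are shown with 4-significant-digit rounding when written out — every reported result takes just one rounding; the derived quantities (five oxide percentages, net glass mass, LOI, the totals, yield) are carried starting from the weights at 654.8 g of glass in exact precision, as set out in either problem or answer.
Mass of each oxide from the mix:
  B2O3: 127.4·0.5632 = 71.75 g
  BaO: 131.2·0.7788 = 102.2 g
  ZrO2: 110.3·0.6747 = 74.42 g
  Al2O3: 70.99·0.9960 + 300.6·0.003000 = 71.61 g
  SiO2: 110.3·0.3242 + 300.6·0.9950 = 334.9 g
LOI: 110.3·0.001100 + 127.4·0.4368 + 70.99·0.004000 + 300.6·0.002000 + 131.2·0.2212 = 85.68 g
Net of LOI, the glass mass = 740.5 − 85.68 = 654.8 g (= Σ oxide masses)
each wt % is 100 × oxide ÷ glass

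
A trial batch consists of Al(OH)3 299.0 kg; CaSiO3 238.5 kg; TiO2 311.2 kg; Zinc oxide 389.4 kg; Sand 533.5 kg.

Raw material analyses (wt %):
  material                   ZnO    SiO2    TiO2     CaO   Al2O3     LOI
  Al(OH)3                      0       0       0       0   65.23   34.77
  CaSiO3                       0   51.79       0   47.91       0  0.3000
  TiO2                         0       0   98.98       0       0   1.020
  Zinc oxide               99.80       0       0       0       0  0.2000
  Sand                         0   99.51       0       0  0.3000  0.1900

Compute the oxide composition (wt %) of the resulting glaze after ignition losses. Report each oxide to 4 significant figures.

Glass mass = 1662 kg (batch 1772 − LOI 109.6).
Composition: ZnO 23.38%, SiO2 39.38%, TiO2 18.53%, CaO 6.875%, Al2O3 11.83%

In-progress results are displayed (rounded to 4 significant figures) as written — every computation keeps full precision from start to finish. Each reported figure is rounded just once; all derived quantities (the totals, ignition loss, the yield, five oxide percentages, glass mass) are computed from the batch weights on 1662 kg of glass in full float precision, exactly as printed in question or answer.
Oxide-by-oxide delivered mass:
  ZnO: 389.4·0.9980 = 388.6 kg
  SiO2: 238.5·0.5179 + 533.5·0.9951 = 654.4 kg
  TiO2: 311.2·0.9898 = 308.0 kg
  CaO: 238.5·0.4791 = 114.3 kg
  Al2O3: 299.0·0.6523 + 533.5·0.003000 = 196.6 kg
LOI: 299.0·0.3477 + 238.5·0.003000 + 311.2·0.01020 + 389.4·0.002000 + 533.5·0.001900 = 109.6 kg
Resulting glass, batch − LOI: 1772 − 109.6 = 1662 kg (= the summed oxide contributions)
oxide / glass × 100 gives the wt %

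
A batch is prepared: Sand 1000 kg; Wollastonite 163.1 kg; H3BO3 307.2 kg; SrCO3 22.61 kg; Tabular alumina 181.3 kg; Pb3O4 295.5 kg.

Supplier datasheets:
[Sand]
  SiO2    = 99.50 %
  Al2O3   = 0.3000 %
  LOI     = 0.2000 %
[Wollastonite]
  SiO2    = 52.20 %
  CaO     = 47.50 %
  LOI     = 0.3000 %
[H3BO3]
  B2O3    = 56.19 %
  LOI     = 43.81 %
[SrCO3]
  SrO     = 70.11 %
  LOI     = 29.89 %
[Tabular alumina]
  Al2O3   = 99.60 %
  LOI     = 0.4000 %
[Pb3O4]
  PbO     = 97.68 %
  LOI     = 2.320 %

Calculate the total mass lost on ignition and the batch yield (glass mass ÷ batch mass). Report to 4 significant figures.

LOI loss = 151.4 kg; glass = 1818 kg; yield = 92.31%

Mid-chain values are displayed (rounded to 4 significant digits) when written out. All internal work holds full precision from start to finish; every reported figure takes a single rounding — derived quantities (the six compositions, net glass mass, the totals, the yield, ignition loss) are computed in exact precision from the weighed amounts per 1818 kg of glass as they appear in problem or answer.
Ignition loss by material:
  Sand: 1000 × 0.002000 = 2.000 kg
  Wollastonite: 163.1 × 0.003000 = 0.4893 kg
  H3BO3: 307.2 × 0.4381 = 134.6 kg
  SrCO3: 22.61 × 0.2989 = 6.758 kg
  Tabular alumina: 181.3 × 0.004000 = 0.7252 kg
  Pb3O4: 295.5 × 0.02320 = 6.856 kg
Total LOI = 151.4 kg
Glass = batch − LOI = 1970 − 151.4 = 1818 kg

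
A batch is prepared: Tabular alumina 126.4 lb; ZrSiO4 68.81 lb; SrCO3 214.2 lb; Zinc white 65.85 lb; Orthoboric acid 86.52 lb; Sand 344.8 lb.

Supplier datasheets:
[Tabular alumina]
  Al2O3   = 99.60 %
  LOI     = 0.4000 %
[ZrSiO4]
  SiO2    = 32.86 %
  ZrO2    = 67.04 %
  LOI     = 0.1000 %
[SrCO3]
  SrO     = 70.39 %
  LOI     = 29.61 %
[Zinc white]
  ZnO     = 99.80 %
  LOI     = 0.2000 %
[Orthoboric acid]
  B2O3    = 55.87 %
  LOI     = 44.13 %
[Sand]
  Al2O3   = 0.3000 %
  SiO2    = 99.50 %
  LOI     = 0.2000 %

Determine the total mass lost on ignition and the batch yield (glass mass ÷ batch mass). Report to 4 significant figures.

LOI loss = 103.0 lb; glass = 803.6 lb; yield = 88.64%

Intermediates appear (rounded to four significant figures) on the page; exact precision is carried from first step to last; every reported result is rounded only once — all derived quantities are re-derived from the weighed amounts for 803.6 lb of glass in full float precision (the totals, yield, net glass mass, six oxide percentages, ignition loss), as given in the question or the answer.
Ignition loss by material:
  Tabular alumina: 126.4 × 0.004000 = 0.5056 lb
  ZrSiO4: 68.81 × 0.001000 = 0.06881 lb
  SrCO3: 214.2 × 0.2961 = 63.42 lb
  Zinc white: 65.85 × 0.002000 = 0.1317 lb
  Orthoboric acid: 86.52 × 0.4413 = 38.18 lb
  Sand: 344.8 × 0.002000 = 0.6896 lb
Total LOI = 103.0 lb
Glass = batch − LOI = 906.6 − 103.0 = 803.6 lb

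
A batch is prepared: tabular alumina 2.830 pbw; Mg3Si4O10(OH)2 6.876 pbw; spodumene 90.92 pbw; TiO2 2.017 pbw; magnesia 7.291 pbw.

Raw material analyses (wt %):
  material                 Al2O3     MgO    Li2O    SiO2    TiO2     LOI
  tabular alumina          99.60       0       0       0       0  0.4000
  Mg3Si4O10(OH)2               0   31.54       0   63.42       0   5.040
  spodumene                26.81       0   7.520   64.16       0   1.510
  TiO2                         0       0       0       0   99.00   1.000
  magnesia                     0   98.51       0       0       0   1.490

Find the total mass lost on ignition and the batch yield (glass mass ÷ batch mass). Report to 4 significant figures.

All arithmetic holds exact precision in every operation. Intermediates are printed (rounded to 4 significant figures) across the worked steps. Each reported number is rounded a single time — the derived quantities (net glass mass, five oxide percentages, yield, the totals, ignition loss) are rebuilt at full precision using the weight values per 108.1 pbw of glass, as set out in problem or answer.
Ignition loss by material:
  tabular alumina: 2.830 × 0.004000 = 0.01132 pbw
  Mg3Si4O10(OH)2: 6.876 × 0.05040 = 0.3466 pbw
  spodumene: 90.92 × 0.01510 = 1.373 pbw
  TiO2: 2.017 × 0.01000 = 0.02017 pbw
  magnesia: 7.291 × 0.01490 = 0.1086 pbw
Total LOI = 1.860 pbw
Glass = batch − LOI = 109.9 − 1.860 = 108.1 pbw

LOI loss = 1.860 pbw; glass = 108.1 pbw; yield = 98.31%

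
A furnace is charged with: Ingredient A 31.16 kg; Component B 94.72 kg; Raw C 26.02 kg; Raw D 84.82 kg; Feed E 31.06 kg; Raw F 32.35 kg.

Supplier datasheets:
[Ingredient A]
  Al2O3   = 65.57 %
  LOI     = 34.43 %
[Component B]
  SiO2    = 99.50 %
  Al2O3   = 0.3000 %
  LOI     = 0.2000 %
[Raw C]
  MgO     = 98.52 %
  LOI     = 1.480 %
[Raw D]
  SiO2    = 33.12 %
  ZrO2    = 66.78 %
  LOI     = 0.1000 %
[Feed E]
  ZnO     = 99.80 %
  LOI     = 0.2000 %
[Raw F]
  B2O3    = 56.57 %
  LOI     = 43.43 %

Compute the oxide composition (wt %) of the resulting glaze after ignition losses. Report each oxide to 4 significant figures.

Glass mass = 274.6 kg (batch 300.1 − LOI 25.50).
Composition: ZnO 11.29%, SiO2 44.55%, MgO 9.334%, Al2O3 7.543%, B2O3 6.664%, ZrO2 20.63%

Mid-chain values are displayed rounded to four significant digits across the worked steps. The whole derivation holds exact precision at each step; each reported result receives exactly one rounding. Derived quantities, including yield, LOI, the totals, six oxide percentages, net glass mass, are computed using the weight values per 274.6 kg of glass at full precision, as given in either problem or answer.
Oxide-by-oxide delivered mass:
  ZnO: 31.06·0.9980 = 31.00 kg
  SiO2: 94.72·0.9950 + 84.82·0.3312 = 122.3 kg
  MgO: 26.02·0.9852 = 25.63 kg
  Al2O3: 31.16·0.6557 + 94.72·0.003000 = 20.72 kg
  B2O3: 32.35·0.5657 = 18.30 kg
  ZrO2: 84.82·0.6678 = 56.64 kg
LOI: 31.16·0.3443 + 94.72·0.002000 + 26.02·0.01480 + 84.82·0.001000 + 31.06·0.002000 + 32.35·0.4343 = 25.50 kg
Net of LOI, the glass mass = 300.1 − 25.50 = 274.6 kg (equal to the oxide-mass sum)
wt % = 100 × oxide mass / glass mass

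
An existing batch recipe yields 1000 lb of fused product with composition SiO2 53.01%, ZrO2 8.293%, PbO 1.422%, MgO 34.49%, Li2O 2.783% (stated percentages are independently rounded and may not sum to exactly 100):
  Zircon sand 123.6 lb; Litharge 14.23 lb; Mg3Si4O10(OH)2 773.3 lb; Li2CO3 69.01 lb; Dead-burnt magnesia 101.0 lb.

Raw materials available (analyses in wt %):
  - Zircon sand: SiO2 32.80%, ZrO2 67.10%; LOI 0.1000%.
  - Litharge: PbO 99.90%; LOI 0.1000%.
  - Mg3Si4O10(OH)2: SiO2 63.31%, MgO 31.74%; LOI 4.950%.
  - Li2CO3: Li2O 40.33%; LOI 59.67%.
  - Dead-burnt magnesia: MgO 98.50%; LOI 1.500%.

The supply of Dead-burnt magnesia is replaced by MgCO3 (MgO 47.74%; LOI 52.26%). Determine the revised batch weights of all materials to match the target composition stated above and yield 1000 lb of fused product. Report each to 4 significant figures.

In-progress results appear, rounded to four significant digits, in the working. Full precision is maintained from start to finish — exactly one rounding is applied to every reported value — all derived quantities, including net glass mass, ignition loss, totals, the five compositions, yield, are rebuilt starting from the weights on 1000 lb of glass in exact precision, as they appear in the problem or answer text.
Per-oxide target masses for 1000 lb fused product:
  SiO2: 53.01% × 1000 = 530.1 lb
  ZrO2: 8.293% × 1000 = 82.93 lb
  PbO: 1.422% × 1000 = 14.22 lb
  MgO: 34.49% × 1000 = 344.9 lb
  Li2O: 2.783% × 1000 = 27.83 lb
Per-oxide balance check on the weights just shown, at the basis given (oxide sums agree with the targets up to rounding of the answer):
  SiO2: 123.6·0.3280 + 773.3·0.6331 = 530.1 lb (target 530.1 lb)
  ZrO2: 123.6·0.6710 = 82.94 lb (target 82.93 lb)
  PbO: 14.23·0.9990 = 14.22 lb (target 14.22 lb)
  MgO: 773.3·0.3174 + 208.3·0.4774 = 344.9 lb (target 344.9 lb)
  Li2O: 69.01·0.4033 = 27.83 lb (target 27.83 lb)
Consistency of the glass mass: the batch minus its LOI: 1000 lb (the Σ of target masses is 1000 lb; stated basis 1000 lb — differing by rounding only).
Whole-batch sum: Σ batch = 1188 lb; LOI removed, Σ of batch·LOI: 188.5 lb; as yield: glass ÷ batch → 84.14%.

Revised batch per 1000 lb fused product:
  Zircon sand: 123.6 lb
  Litharge: 14.23 lb
  Mg3Si4O10(OH)2: 773.3 lb
  Li2CO3: 69.01 lb
  MgCO3: 208.3 lb
Total batch = 1188 lb; LOI loss = 188.5 lb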